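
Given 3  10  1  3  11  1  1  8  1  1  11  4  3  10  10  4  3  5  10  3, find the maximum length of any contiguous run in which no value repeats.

add 3: [3] len 1
add 10: [3, 10] len 2
add 1: [3, 10, 1] len 3
add 3 (repeat 3, move left end past it): [10, 1, 3] len 3
add 11: [10, 1, 3, 11] len 4
add 1 (repeat 1, move left end past it): [3, 11, 1] len 3
add 1 (repeat 1, move left end past it): [1] len 1
add 8: [1, 8] len 2
add 1 (repeat 1, move left end past it): [8, 1] len 2
add 1 (repeat 1, move left end past it): [1] len 1
add 11: [1, 11] len 2
add 4: [1, 11, 4] len 3
add 3: [1, 11, 4, 3] len 4
add 10: [1, 11, 4, 3, 10] len 5
add 10 (repeat 10, move left end past it): [10] len 1
add 4: [10, 4] len 2
add 3: [10, 4, 3] len 3
add 5: [10, 4, 3, 5] len 4
add 10 (repeat 10, move left end past it): [4, 3, 5, 10] len 4
add 3 (repeat 3, move left end past it): [5, 10, 3] len 3
Longest all-distinct length: 5.

5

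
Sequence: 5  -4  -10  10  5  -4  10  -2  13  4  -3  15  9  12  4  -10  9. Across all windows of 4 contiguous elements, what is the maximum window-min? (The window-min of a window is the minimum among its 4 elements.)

4

[5, -4, -10, 10] → min -10
[-4, -10, 10, 5] → min -10
[-10, 10, 5, -4] → min -10
[10, 5, -4, 10] → min -4
[5, -4, 10, -2] → min -4
[-4, 10, -2, 13] → min -4
[10, -2, 13, 4] → min -2
[-2, 13, 4, -3] → min -3
[13, 4, -3, 15] → min -3
[4, -3, 15, 9] → min -3
[-3, 15, 9, 12] → min -3
[15, 9, 12, 4] → min 4
[9, 12, 4, -10] → min -10
[12, 4, -10, 9] → min -10
Maximum of these is 4.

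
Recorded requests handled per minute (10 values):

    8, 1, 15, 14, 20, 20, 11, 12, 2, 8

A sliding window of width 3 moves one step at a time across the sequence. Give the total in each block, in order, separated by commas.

8 1 15 → sum 24
1 15 14 → sum 30
15 14 20 → sum 49
14 20 20 → sum 54
20 20 11 → sum 51
20 11 12 → sum 43
11 12 2 → sum 25
12 2 8 → sum 22

24, 30, 49, 54, 51, 43, 25, 22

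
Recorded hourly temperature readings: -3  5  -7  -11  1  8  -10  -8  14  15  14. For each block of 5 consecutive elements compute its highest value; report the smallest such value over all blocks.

[-3, 5, -7, -11, 1] → max 5
[5, -7, -11, 1, 8] → max 8
[-7, -11, 1, 8, -10] → max 8
[-11, 1, 8, -10, -8] → max 8
[1, 8, -10, -8, 14] → max 14
[8, -10, -8, 14, 15] → max 15
[-10, -8, 14, 15, 14] → max 15
Smallest of these is 5.

5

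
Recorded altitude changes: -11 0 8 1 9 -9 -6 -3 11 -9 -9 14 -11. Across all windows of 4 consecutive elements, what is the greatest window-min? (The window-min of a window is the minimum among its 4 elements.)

0

Each size-4 window and its min:
[-11, 0, 8, 1] → min -11
[0, 8, 1, 9] → min 0
[8, 1, 9, -9] → min -9
[1, 9, -9, -6] → min -9
[9, -9, -6, -3] → min -9
[-9, -6, -3, 11] → min -9
[-6, -3, 11, -9] → min -9
[-3, 11, -9, -9] → min -9
[11, -9, -9, 14] → min -9
[-9, -9, 14, -11] → min -11
Greatest of these is 0.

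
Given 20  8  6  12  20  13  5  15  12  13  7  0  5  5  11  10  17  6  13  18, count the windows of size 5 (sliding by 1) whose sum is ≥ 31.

14

20 8 6 12 20 → sum 66  ≥ 31 ✓
8 6 12 20 13 → sum 59  ≥ 31 ✓
6 12 20 13 5 → sum 56  ≥ 31 ✓
12 20 13 5 15 → sum 65  ≥ 31 ✓
20 13 5 15 12 → sum 65  ≥ 31 ✓
13 5 15 12 13 → sum 58  ≥ 31 ✓
5 15 12 13 7 → sum 52  ≥ 31 ✓
15 12 13 7 0 → sum 47  ≥ 31 ✓
12 13 7 0 5 → sum 37  ≥ 31 ✓
13 7 0 5 5 → sum 30
7 0 5 5 11 → sum 28
0 5 5 11 10 → sum 31  ≥ 31 ✓
5 5 11 10 17 → sum 48  ≥ 31 ✓
5 11 10 17 6 → sum 49  ≥ 31 ✓
11 10 17 6 13 → sum 57  ≥ 31 ✓
10 17 6 13 18 → sum 64  ≥ 31 ✓
14 windows satisfy the condition.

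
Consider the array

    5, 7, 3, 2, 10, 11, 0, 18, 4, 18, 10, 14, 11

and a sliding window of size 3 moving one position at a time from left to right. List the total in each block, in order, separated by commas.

15, 12, 15, 23, 21, 29, 22, 40, 32, 42, 35

[5, 7, 3] → sum 15
[7, 3, 2] → sum 12
[3, 2, 10] → sum 15
[2, 10, 11] → sum 23
[10, 11, 0] → sum 21
[11, 0, 18] → sum 29
[0, 18, 4] → sum 22
[18, 4, 18] → sum 40
[4, 18, 10] → sum 32
[18, 10, 14] → sum 42
[10, 14, 11] → sum 35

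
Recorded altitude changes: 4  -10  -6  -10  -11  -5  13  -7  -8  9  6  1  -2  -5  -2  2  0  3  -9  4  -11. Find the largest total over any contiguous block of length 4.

14

[4, -10, -6, -10] → sum -22
[-10, -6, -10, -11] → sum -37
[-6, -10, -11, -5] → sum -32
[-10, -11, -5, 13] → sum -13
[-11, -5, 13, -7] → sum -10
[-5, 13, -7, -8] → sum -7
[13, -7, -8, 9] → sum 7
[-7, -8, 9, 6] → sum 0
[-8, 9, 6, 1] → sum 8
[9, 6, 1, -2] → sum 14
[6, 1, -2, -5] → sum 0
[1, -2, -5, -2] → sum -8
[-2, -5, -2, 2] → sum -7
[-5, -2, 2, 0] → sum -5
[-2, 2, 0, 3] → sum 3
[2, 0, 3, -9] → sum -4
[0, 3, -9, 4] → sum -2
[3, -9, 4, -11] → sum -13
Largest of these is 14.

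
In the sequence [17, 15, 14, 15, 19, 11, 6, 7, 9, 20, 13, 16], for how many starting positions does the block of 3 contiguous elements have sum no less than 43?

[17, 15, 14] → sum 46  ≥ 43 ✓
[15, 14, 15] → sum 44  ≥ 43 ✓
[14, 15, 19] → sum 48  ≥ 43 ✓
[15, 19, 11] → sum 45  ≥ 43 ✓
[19, 11, 6] → sum 36
[11, 6, 7] → sum 24
[6, 7, 9] → sum 22
[7, 9, 20] → sum 36
[9, 20, 13] → sum 42
[20, 13, 16] → sum 49  ≥ 43 ✓
5 windows satisfy the condition.

5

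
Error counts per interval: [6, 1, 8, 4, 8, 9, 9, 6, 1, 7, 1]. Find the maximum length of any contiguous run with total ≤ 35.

6

add 6: [6] sum 6, len 1
add 1: [6, 1] sum 7, len 2
add 8: [6, 1, 8] sum 15, len 3
add 4: [6, 1, 8, 4] sum 19, len 4
add 8: [6, 1, 8, 4, 8] sum 27, len 5
add 9: [1, 8, 4, 8, 9] sum 30, len 5
add 9: [4, 8, 9, 9] sum 30, len 4
add 6: [8, 9, 9, 6] sum 32, len 4
add 1: [8, 9, 9, 6, 1] sum 33, len 5
add 7: [9, 9, 6, 1, 7] sum 32, len 5
add 1: [9, 9, 6, 1, 7, 1] sum 33, len 6
Longest length seen: 6.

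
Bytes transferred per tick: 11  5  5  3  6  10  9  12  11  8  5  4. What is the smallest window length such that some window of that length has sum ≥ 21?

add 11: running sum 11 < 21
add 5: running sum 16 < 21
end 2: [11, 5, 5] sum 21, len 3
end 3: [11, 5, 5, 3] sum 24, len 4
end 4: [11, 5, 5, 3, 6] sum 30, len 5
end 5: [5, 3, 6, 10] sum 24, len 4
end 6: [6, 10, 9] sum 25, len 3
end 7: [9, 12] sum 21, len 2
end 8: [12, 11] sum 23, len 2
end 9: [12, 11, 8] sum 31, len 3
end 10: [11, 8, 5] sum 24, len 3
end 11: [11, 8, 5, 4] sum 28, len 4
Shortest qualifying length: 2.

2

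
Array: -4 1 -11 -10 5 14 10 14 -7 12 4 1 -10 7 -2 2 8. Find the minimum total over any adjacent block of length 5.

[-4, 1, -11, -10, 5] → sum -19
[1, -11, -10, 5, 14] → sum -1
[-11, -10, 5, 14, 10] → sum 8
[-10, 5, 14, 10, 14] → sum 33
[5, 14, 10, 14, -7] → sum 36
[14, 10, 14, -7, 12] → sum 43
[10, 14, -7, 12, 4] → sum 33
[14, -7, 12, 4, 1] → sum 24
[-7, 12, 4, 1, -10] → sum 0
[12, 4, 1, -10, 7] → sum 14
[4, 1, -10, 7, -2] → sum 0
[1, -10, 7, -2, 2] → sum -2
[-10, 7, -2, 2, 8] → sum 5
Minimum of these is -19.

-19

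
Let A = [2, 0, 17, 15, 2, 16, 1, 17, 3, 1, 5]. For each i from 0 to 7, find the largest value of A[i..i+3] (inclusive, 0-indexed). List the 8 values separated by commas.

2 0 17 15 → max 17
0 17 15 2 → max 17
17 15 2 16 → max 17
15 2 16 1 → max 16
2 16 1 17 → max 17
16 1 17 3 → max 17
1 17 3 1 → max 17
17 3 1 5 → max 17

17, 17, 17, 16, 17, 17, 17, 17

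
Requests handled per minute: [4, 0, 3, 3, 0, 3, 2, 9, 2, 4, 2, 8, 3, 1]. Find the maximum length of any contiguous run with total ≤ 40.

Extend to the right; shrink from the left whenever the sum exceeds 40:
→ 4: sum 4, len 1
→ 0: sum 4, len 2
→ 3: sum 7, len 3
→ 3: sum 10, len 4
→ 0: sum 10, len 5
→ 3: sum 13, len 6
→ 2: sum 15, len 7
→ 9: sum 24, len 8
→ 2: sum 26, len 9
→ 4: sum 30, len 10
→ 2: sum 32, len 11
→ 8: sum 40, len 12
→ 3 (dropped 4): sum 39, len 12
→ 1: sum 40, len 13
Longest length seen: 13.

13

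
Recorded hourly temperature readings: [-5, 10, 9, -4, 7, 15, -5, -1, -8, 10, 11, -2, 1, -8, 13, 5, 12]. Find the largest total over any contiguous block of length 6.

[-5, 10, 9, -4, 7, 15] → sum 32
[10, 9, -4, 7, 15, -5] → sum 32
[9, -4, 7, 15, -5, -1] → sum 21
[-4, 7, 15, -5, -1, -8] → sum 4
[7, 15, -5, -1, -8, 10] → sum 18
[15, -5, -1, -8, 10, 11] → sum 22
[-5, -1, -8, 10, 11, -2] → sum 5
[-1, -8, 10, 11, -2, 1] → sum 11
[-8, 10, 11, -2, 1, -8] → sum 4
[10, 11, -2, 1, -8, 13] → sum 25
[11, -2, 1, -8, 13, 5] → sum 20
[-2, 1, -8, 13, 5, 12] → sum 21
Largest of these is 32.

32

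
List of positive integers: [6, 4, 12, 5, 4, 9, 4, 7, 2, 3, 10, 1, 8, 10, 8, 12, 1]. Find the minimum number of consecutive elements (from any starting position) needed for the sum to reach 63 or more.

add 6: running sum 6 < 63
add 4: running sum 10 < 63
add 12: running sum 22 < 63
add 5: running sum 27 < 63
add 4: running sum 31 < 63
add 9: running sum 40 < 63
add 4: running sum 44 < 63
add 7: running sum 51 < 63
add 2: running sum 53 < 63
add 3: running sum 56 < 63
end 10: [6, 4, 12, 5, 4, 9, 4, 7, 2, 3, 10] sum 66, len 11
end 11: [6, 4, 12, 5, 4, 9, 4, 7, 2, 3, 10, 1] sum 67, len 12
end 12: [12, 5, 4, 9, 4, 7, 2, 3, 10, 1, 8] sum 65, len 11
end 13: [5, 4, 9, 4, 7, 2, 3, 10, 1, 8, 10] sum 63, len 11
end 14: [4, 9, 4, 7, 2, 3, 10, 1, 8, 10, 8] sum 66, len 11
end 15: [4, 7, 2, 3, 10, 1, 8, 10, 8, 12] sum 65, len 10
end 16: [4, 7, 2, 3, 10, 1, 8, 10, 8, 12, 1] sum 66, len 11
Shortest qualifying length: 10.

10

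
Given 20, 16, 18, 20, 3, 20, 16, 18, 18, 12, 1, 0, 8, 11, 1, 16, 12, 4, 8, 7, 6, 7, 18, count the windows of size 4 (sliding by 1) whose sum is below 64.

(20, 16, 18, 20) → sum 74
(16, 18, 20, 3) → sum 57  < 64 ✓
(18, 20, 3, 20) → sum 61  < 64 ✓
(20, 3, 20, 16) → sum 59  < 64 ✓
(3, 20, 16, 18) → sum 57  < 64 ✓
(20, 16, 18, 18) → sum 72
(16, 18, 18, 12) → sum 64
(18, 18, 12, 1) → sum 49  < 64 ✓
(18, 12, 1, 0) → sum 31  < 64 ✓
(12, 1, 0, 8) → sum 21  < 64 ✓
(1, 0, 8, 11) → sum 20  < 64 ✓
(0, 8, 11, 1) → sum 20  < 64 ✓
(8, 11, 1, 16) → sum 36  < 64 ✓
(11, 1, 16, 12) → sum 40  < 64 ✓
(1, 16, 12, 4) → sum 33  < 64 ✓
(16, 12, 4, 8) → sum 40  < 64 ✓
(12, 4, 8, 7) → sum 31  < 64 ✓
(4, 8, 7, 6) → sum 25  < 64 ✓
(8, 7, 6, 7) → sum 28  < 64 ✓
(7, 6, 7, 18) → sum 38  < 64 ✓
17 windows satisfy the condition.

17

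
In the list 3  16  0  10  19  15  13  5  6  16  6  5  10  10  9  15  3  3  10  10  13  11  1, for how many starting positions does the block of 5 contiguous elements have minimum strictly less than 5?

[3, 16, 0, 10, 19] → min 0  < 5 ✓
[16, 0, 10, 19, 15] → min 0  < 5 ✓
[0, 10, 19, 15, 13] → min 0  < 5 ✓
[10, 19, 15, 13, 5] → min 5
[19, 15, 13, 5, 6] → min 5
[15, 13, 5, 6, 16] → min 5
[13, 5, 6, 16, 6] → min 5
[5, 6, 16, 6, 5] → min 5
[6, 16, 6, 5, 10] → min 5
[16, 6, 5, 10, 10] → min 5
[6, 5, 10, 10, 9] → min 5
[5, 10, 10, 9, 15] → min 5
[10, 10, 9, 15, 3] → min 3  < 5 ✓
[10, 9, 15, 3, 3] → min 3  < 5 ✓
[9, 15, 3, 3, 10] → min 3  < 5 ✓
[15, 3, 3, 10, 10] → min 3  < 5 ✓
[3, 3, 10, 10, 13] → min 3  < 5 ✓
[3, 10, 10, 13, 11] → min 3  < 5 ✓
[10, 10, 13, 11, 1] → min 1  < 5 ✓
10 windows satisfy the condition.

10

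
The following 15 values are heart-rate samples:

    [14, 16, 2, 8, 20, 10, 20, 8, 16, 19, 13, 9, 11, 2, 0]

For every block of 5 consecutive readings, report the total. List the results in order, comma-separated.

60, 56, 60, 66, 74, 73, 76, 65, 68, 54, 35

[14, 16, 2, 8, 20] → sum 60
[16, 2, 8, 20, 10] → sum 56
[2, 8, 20, 10, 20] → sum 60
[8, 20, 10, 20, 8] → sum 66
[20, 10, 20, 8, 16] → sum 74
[10, 20, 8, 16, 19] → sum 73
[20, 8, 16, 19, 13] → sum 76
[8, 16, 19, 13, 9] → sum 65
[16, 19, 13, 9, 11] → sum 68
[19, 13, 9, 11, 2] → sum 54
[13, 9, 11, 2, 0] → sum 35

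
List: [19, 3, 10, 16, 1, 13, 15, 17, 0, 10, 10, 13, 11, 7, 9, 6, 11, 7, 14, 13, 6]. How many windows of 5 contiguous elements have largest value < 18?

[19, 3, 10, 16, 1] → max 19
[3, 10, 16, 1, 13] → max 16  < 18 ✓
[10, 16, 1, 13, 15] → max 16  < 18 ✓
[16, 1, 13, 15, 17] → max 17  < 18 ✓
[1, 13, 15, 17, 0] → max 17  < 18 ✓
[13, 15, 17, 0, 10] → max 17  < 18 ✓
[15, 17, 0, 10, 10] → max 17  < 18 ✓
[17, 0, 10, 10, 13] → max 17  < 18 ✓
[0, 10, 10, 13, 11] → max 13  < 18 ✓
[10, 10, 13, 11, 7] → max 13  < 18 ✓
[10, 13, 11, 7, 9] → max 13  < 18 ✓
[13, 11, 7, 9, 6] → max 13  < 18 ✓
[11, 7, 9, 6, 11] → max 11  < 18 ✓
[7, 9, 6, 11, 7] → max 11  < 18 ✓
[9, 6, 11, 7, 14] → max 14  < 18 ✓
[6, 11, 7, 14, 13] → max 14  < 18 ✓
[11, 7, 14, 13, 6] → max 14  < 18 ✓
16 windows satisfy the condition.

16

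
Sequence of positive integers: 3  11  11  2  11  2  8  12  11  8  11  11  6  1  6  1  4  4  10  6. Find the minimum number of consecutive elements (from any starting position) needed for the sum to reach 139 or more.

add 3: running sum 3 < 139
add 11: running sum 14 < 139
add 11: running sum 25 < 139
add 2: running sum 27 < 139
add 11: running sum 38 < 139
add 2: running sum 40 < 139
add 8: running sum 48 < 139
add 12: running sum 60 < 139
add 11: running sum 71 < 139
add 8: running sum 79 < 139
add 11: running sum 90 < 139
add 11: running sum 101 < 139
add 6: running sum 107 < 139
add 1: running sum 108 < 139
add 6: running sum 114 < 139
add 1: running sum 115 < 139
add 4: running sum 119 < 139
add 4: running sum 123 < 139
add 10: running sum 133 < 139
add 6: shortest ending here [3, 11, 11, 2, 11, 2, 8, 12, 11, 8, 11, 11, 6, 1, 6, 1, 4, 4, 10, 6] sum 139, len 20
Shortest qualifying length: 20.

20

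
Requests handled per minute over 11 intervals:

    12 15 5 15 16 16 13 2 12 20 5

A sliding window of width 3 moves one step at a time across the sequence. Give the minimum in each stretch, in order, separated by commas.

5, 5, 5, 15, 13, 2, 2, 2, 5

Sliding a size-3 window across the 11 values:
(12, 15, 5) → min 5
(15, 5, 15) → min 5
(5, 15, 16) → min 5
(15, 16, 16) → min 15
(16, 16, 13) → min 13
(16, 13, 2) → min 2
(13, 2, 12) → min 2
(2, 12, 20) → min 2
(12, 20, 5) → min 5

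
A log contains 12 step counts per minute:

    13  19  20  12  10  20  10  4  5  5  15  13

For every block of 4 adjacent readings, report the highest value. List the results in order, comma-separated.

20, 20, 20, 20, 20, 20, 10, 15, 15

Sliding a size-4 window across the 12 values:
13 19 20 12 → max 20
19 20 12 10 → max 20
20 12 10 20 → max 20
12 10 20 10 → max 20
10 20 10 4 → max 20
20 10 4 5 → max 20
10 4 5 5 → max 10
4 5 5 15 → max 15
5 5 15 13 → max 15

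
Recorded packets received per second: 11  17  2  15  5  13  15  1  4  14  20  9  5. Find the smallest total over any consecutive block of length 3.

19

[11, 17, 2] → sum 30
[17, 2, 15] → sum 34
[2, 15, 5] → sum 22
[15, 5, 13] → sum 33
[5, 13, 15] → sum 33
[13, 15, 1] → sum 29
[15, 1, 4] → sum 20
[1, 4, 14] → sum 19
[4, 14, 20] → sum 38
[14, 20, 9] → sum 43
[20, 9, 5] → sum 34
Smallest of these is 19.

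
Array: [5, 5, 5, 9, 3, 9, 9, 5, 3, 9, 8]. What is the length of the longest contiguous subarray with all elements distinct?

[5] len 1
[5] len 1
[5] len 1
[5, 9] len 2
[5, 9, 3] len 3
[3, 9] len 2
[9] len 1
[9, 5] len 2
[9, 5, 3] len 3
[5, 3, 9] len 3
[5, 3, 9, 8] len 4
Longest all-distinct length: 4.

4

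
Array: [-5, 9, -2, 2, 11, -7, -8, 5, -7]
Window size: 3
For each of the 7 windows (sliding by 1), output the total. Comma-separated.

(-5, 9, -2) → sum 2
(9, -2, 2) → sum 9
(-2, 2, 11) → sum 11
(2, 11, -7) → sum 6
(11, -7, -8) → sum -4
(-7, -8, 5) → sum -10
(-8, 5, -7) → sum -10

2, 9, 11, 6, -4, -10, -10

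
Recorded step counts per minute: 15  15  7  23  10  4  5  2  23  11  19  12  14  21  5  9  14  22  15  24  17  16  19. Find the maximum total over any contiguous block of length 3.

Each size-3 window and its sum:
(15, 15, 7) → sum 37
(15, 7, 23) → sum 45
(7, 23, 10) → sum 40
(23, 10, 4) → sum 37
(10, 4, 5) → sum 19
(4, 5, 2) → sum 11
(5, 2, 23) → sum 30
(2, 23, 11) → sum 36
(23, 11, 19) → sum 53
(11, 19, 12) → sum 42
(19, 12, 14) → sum 45
(12, 14, 21) → sum 47
(14, 21, 5) → sum 40
(21, 5, 9) → sum 35
(5, 9, 14) → sum 28
(9, 14, 22) → sum 45
(14, 22, 15) → sum 51
(22, 15, 24) → sum 61
(15, 24, 17) → sum 56
(24, 17, 16) → sum 57
(17, 16, 19) → sum 52
Maximum of these is 61.

61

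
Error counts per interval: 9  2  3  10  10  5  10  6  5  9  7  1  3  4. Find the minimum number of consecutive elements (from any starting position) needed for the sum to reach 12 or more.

2

add 9: running sum 9 < 12
add 2: running sum 11 < 12
add 3: shortest ending here [9, 2, 3] sum 14, len 3
add 10: shortest ending here [3, 10] sum 13, len 2
add 10: shortest ending here [10, 10] sum 20, len 2
add 5: shortest ending here [10, 5] sum 15, len 2
add 10: shortest ending here [5, 10] sum 15, len 2
add 6: shortest ending here [10, 6] sum 16, len 2
add 5: shortest ending here [10, 6, 5] sum 21, len 3
add 9: shortest ending here [5, 9] sum 14, len 2
add 7: shortest ending here [9, 7] sum 16, len 2
add 1: shortest ending here [9, 7, 1] sum 17, len 3
add 3: shortest ending here [9, 7, 1, 3] sum 20, len 4
add 4: shortest ending here [7, 1, 3, 4] sum 15, len 4
Shortest qualifying length: 2.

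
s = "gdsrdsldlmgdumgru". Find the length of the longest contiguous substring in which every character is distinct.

[g] len 1
[g, d] len 2
[g, d, s] len 3
[g, d, s, r] len 4
[s, r, d] len 3
[r, d, s] len 3
[r, d, s, l] len 4
[s, l, d] len 3
[d, l] len 2
[d, l, m] len 3
[d, l, m, g] len 4
[l, m, g, d] len 4
[l, m, g, d, u] len 5
[g, d, u, m] len 4
[d, u, m, g] len 4
[d, u, m, g, r] len 5
[m, g, r, u] len 4
Longest all-distinct length: 5.

5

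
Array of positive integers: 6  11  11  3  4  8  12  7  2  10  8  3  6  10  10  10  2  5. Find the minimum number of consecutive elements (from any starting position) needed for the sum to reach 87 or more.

12

Extend right; whenever the sum reaches 87, record the length and shrink from the left:
add 6: running sum 6 < 87
add 11: running sum 17 < 87
add 11: running sum 28 < 87
add 3: running sum 31 < 87
add 4: running sum 35 < 87
add 8: running sum 43 < 87
add 12: running sum 55 < 87
add 7: running sum 62 < 87
add 2: running sum 64 < 87
add 10: running sum 74 < 87
add 8: running sum 82 < 87
add 3: running sum 85 < 87
end 12: [6, 11, 11, 3, 4, 8, 12, 7, 2, 10, 8, 3, 6] sum 91, len 13
end 13: [11, 11, 3, 4, 8, 12, 7, 2, 10, 8, 3, 6, 10] sum 95, len 13
end 14: [11, 3, 4, 8, 12, 7, 2, 10, 8, 3, 6, 10, 10] sum 94, len 13
end 15: [4, 8, 12, 7, 2, 10, 8, 3, 6, 10, 10, 10] sum 90, len 12
end 16: [8, 12, 7, 2, 10, 8, 3, 6, 10, 10, 10, 2] sum 88, len 12
end 17: [8, 12, 7, 2, 10, 8, 3, 6, 10, 10, 10, 2, 5] sum 93, len 13
Shortest qualifying length: 12.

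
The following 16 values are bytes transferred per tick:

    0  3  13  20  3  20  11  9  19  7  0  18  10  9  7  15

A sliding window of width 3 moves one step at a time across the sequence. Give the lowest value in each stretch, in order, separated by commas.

0 3 13 → min 0
3 13 20 → min 3
13 20 3 → min 3
20 3 20 → min 3
3 20 11 → min 3
20 11 9 → min 9
11 9 19 → min 9
9 19 7 → min 7
19 7 0 → min 0
7 0 18 → min 0
0 18 10 → min 0
18 10 9 → min 9
10 9 7 → min 7
9 7 15 → min 7

0, 3, 3, 3, 3, 9, 9, 7, 0, 0, 0, 9, 7, 7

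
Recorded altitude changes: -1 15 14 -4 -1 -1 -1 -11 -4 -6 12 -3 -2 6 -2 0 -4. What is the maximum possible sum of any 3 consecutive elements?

[-1, 15, 14] → sum 28
[15, 14, -4] → sum 25
[14, -4, -1] → sum 9
[-4, -1, -1] → sum -6
[-1, -1, -1] → sum -3
[-1, -1, -11] → sum -13
[-1, -11, -4] → sum -16
[-11, -4, -6] → sum -21
[-4, -6, 12] → sum 2
[-6, 12, -3] → sum 3
[12, -3, -2] → sum 7
[-3, -2, 6] → sum 1
[-2, 6, -2] → sum 2
[6, -2, 0] → sum 4
[-2, 0, -4] → sum -6
Maximum of these is 28.

28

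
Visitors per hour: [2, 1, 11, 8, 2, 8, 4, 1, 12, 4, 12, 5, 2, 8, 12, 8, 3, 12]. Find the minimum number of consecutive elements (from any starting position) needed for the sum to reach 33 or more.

4

Extend right; whenever the sum reaches 33, record the length and shrink from the left:
add 2: running sum 2 < 33
add 1: running sum 3 < 33
add 11: running sum 14 < 33
add 8: running sum 22 < 33
add 2: running sum 24 < 33
add 8: running sum 32 < 33
end 6: [11, 8, 2, 8, 4] sum 33, len 5
end 7: [11, 8, 2, 8, 4, 1] sum 34, len 6
end 8: [8, 2, 8, 4, 1, 12] sum 35, len 6
end 9: [8, 2, 8, 4, 1, 12, 4] sum 39, len 7
end 10: [4, 1, 12, 4, 12] sum 33, len 5
end 11: [12, 4, 12, 5] sum 33, len 4
end 12: [12, 4, 12, 5, 2] sum 35, len 5
end 13: [12, 4, 12, 5, 2, 8] sum 43, len 6
end 14: [12, 5, 2, 8, 12] sum 39, len 5
end 15: [5, 2, 8, 12, 8] sum 35, len 5
end 16: [2, 8, 12, 8, 3] sum 33, len 5
end 17: [12, 8, 3, 12] sum 35, len 4
Shortest qualifying length: 4.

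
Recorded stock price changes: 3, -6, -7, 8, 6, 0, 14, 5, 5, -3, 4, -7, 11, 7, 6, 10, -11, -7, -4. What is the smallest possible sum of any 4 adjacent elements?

-12

3 -6 -7 8 → sum -2
-6 -7 8 6 → sum 1
-7 8 6 0 → sum 7
8 6 0 14 → sum 28
6 0 14 5 → sum 25
0 14 5 5 → sum 24
14 5 5 -3 → sum 21
5 5 -3 4 → sum 11
5 -3 4 -7 → sum -1
-3 4 -7 11 → sum 5
4 -7 11 7 → sum 15
-7 11 7 6 → sum 17
11 7 6 10 → sum 34
7 6 10 -11 → sum 12
6 10 -11 -7 → sum -2
10 -11 -7 -4 → sum -12
Smallest of these is -12.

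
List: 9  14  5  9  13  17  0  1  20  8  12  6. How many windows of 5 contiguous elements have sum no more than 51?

7

(9, 14, 5, 9, 13) → sum 50  ≤ 51 ✓
(14, 5, 9, 13, 17) → sum 58
(5, 9, 13, 17, 0) → sum 44  ≤ 51 ✓
(9, 13, 17, 0, 1) → sum 40  ≤ 51 ✓
(13, 17, 0, 1, 20) → sum 51  ≤ 51 ✓
(17, 0, 1, 20, 8) → sum 46  ≤ 51 ✓
(0, 1, 20, 8, 12) → sum 41  ≤ 51 ✓
(1, 20, 8, 12, 6) → sum 47  ≤ 51 ✓
7 windows satisfy the condition.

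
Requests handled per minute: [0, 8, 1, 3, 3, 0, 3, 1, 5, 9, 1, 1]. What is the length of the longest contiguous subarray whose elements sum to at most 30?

10

Extend to the right; shrink from the left whenever the sum exceeds 30:
[0] sum 0 len 1
[0, 8] sum 8 len 2
[0, 8, 1] sum 9 len 3
[0, 8, 1, 3] sum 12 len 4
[0, 8, 1, 3, 3] sum 15 len 5
[0, 8, 1, 3, 3, 0] sum 15 len 6
[0, 8, 1, 3, 3, 0, 3] sum 18 len 7
[0, 8, 1, 3, 3, 0, 3, 1] sum 19 len 8
[0, 8, 1, 3, 3, 0, 3, 1, 5] sum 24 len 9
[1, 3, 3, 0, 3, 1, 5, 9] sum 25 len 8
[1, 3, 3, 0, 3, 1, 5, 9, 1] sum 26 len 9
[1, 3, 3, 0, 3, 1, 5, 9, 1, 1] sum 27 len 10
Longest length seen: 10.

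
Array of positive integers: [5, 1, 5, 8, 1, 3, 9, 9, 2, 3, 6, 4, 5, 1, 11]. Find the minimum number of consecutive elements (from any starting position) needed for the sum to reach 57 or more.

add 5: running sum 5 < 57
add 1: running sum 6 < 57
add 5: running sum 11 < 57
add 8: running sum 19 < 57
add 1: running sum 20 < 57
add 3: running sum 23 < 57
add 9: running sum 32 < 57
add 9: running sum 41 < 57
add 2: running sum 43 < 57
add 3: running sum 46 < 57
add 6: running sum 52 < 57
add 4: running sum 56 < 57
end 12: [5, 1, 5, 8, 1, 3, 9, 9, 2, 3, 6, 4, 5] sum 61, len 13
end 13: [1, 5, 8, 1, 3, 9, 9, 2, 3, 6, 4, 5, 1] sum 57, len 13
end 14: [8, 1, 3, 9, 9, 2, 3, 6, 4, 5, 1, 11] sum 62, len 12
Shortest qualifying length: 12.

12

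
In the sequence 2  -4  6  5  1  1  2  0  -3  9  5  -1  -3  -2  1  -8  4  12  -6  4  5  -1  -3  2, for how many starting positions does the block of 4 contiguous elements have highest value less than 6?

10

[2, -4, 6, 5] → max 6
[-4, 6, 5, 1] → max 6
[6, 5, 1, 1] → max 6
[5, 1, 1, 2] → max 5  < 6 ✓
[1, 1, 2, 0] → max 2  < 6 ✓
[1, 2, 0, -3] → max 2  < 6 ✓
[2, 0, -3, 9] → max 9
[0, -3, 9, 5] → max 9
[-3, 9, 5, -1] → max 9
[9, 5, -1, -3] → max 9
[5, -1, -3, -2] → max 5  < 6 ✓
[-1, -3, -2, 1] → max 1  < 6 ✓
[-3, -2, 1, -8] → max 1  < 6 ✓
[-2, 1, -8, 4] → max 4  < 6 ✓
[1, -8, 4, 12] → max 12
[-8, 4, 12, -6] → max 12
[4, 12, -6, 4] → max 12
[12, -6, 4, 5] → max 12
[-6, 4, 5, -1] → max 5  < 6 ✓
[4, 5, -1, -3] → max 5  < 6 ✓
[5, -1, -3, 2] → max 5  < 6 ✓
10 windows satisfy the condition.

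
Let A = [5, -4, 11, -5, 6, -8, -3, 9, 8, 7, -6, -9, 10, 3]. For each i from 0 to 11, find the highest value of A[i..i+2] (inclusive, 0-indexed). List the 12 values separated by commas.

[5, -4, 11] → max 11
[-4, 11, -5] → max 11
[11, -5, 6] → max 11
[-5, 6, -8] → max 6
[6, -8, -3] → max 6
[-8, -3, 9] → max 9
[-3, 9, 8] → max 9
[9, 8, 7] → max 9
[8, 7, -6] → max 8
[7, -6, -9] → max 7
[-6, -9, 10] → max 10
[-9, 10, 3] → max 10

11, 11, 11, 6, 6, 9, 9, 9, 8, 7, 10, 10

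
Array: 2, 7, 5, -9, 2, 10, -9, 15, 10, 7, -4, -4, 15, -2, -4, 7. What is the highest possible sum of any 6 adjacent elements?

39

2 7 5 -9 2 10 → sum 17
7 5 -9 2 10 -9 → sum 6
5 -9 2 10 -9 15 → sum 14
-9 2 10 -9 15 10 → sum 19
2 10 -9 15 10 7 → sum 35
10 -9 15 10 7 -4 → sum 29
-9 15 10 7 -4 -4 → sum 15
15 10 7 -4 -4 15 → sum 39
10 7 -4 -4 15 -2 → sum 22
7 -4 -4 15 -2 -4 → sum 8
-4 -4 15 -2 -4 7 → sum 8
Highest of these is 39.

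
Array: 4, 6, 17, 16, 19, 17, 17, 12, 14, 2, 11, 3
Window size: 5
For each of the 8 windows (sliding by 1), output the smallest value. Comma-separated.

4 6 17 16 19 → min 4
6 17 16 19 17 → min 6
17 16 19 17 17 → min 16
16 19 17 17 12 → min 12
19 17 17 12 14 → min 12
17 17 12 14 2 → min 2
17 12 14 2 11 → min 2
12 14 2 11 3 → min 2

4, 6, 16, 12, 12, 2, 2, 2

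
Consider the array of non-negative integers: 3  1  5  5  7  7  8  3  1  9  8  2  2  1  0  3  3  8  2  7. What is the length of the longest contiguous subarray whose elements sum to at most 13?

6

→ 3: sum 3, len 1
→ 1: sum 4, len 2
→ 5: sum 9, len 3
→ 5 (dropped 3): sum 11, len 3
→ 7 (dropped 1, 5): sum 12, len 2
→ 7 (dropped 5, 7): sum 7, len 1
→ 8 (dropped 7): sum 8, len 1
→ 3: sum 11, len 2
→ 1: sum 12, len 3
→ 9 (dropped 8): sum 13, len 3
→ 8 (dropped 3, 1, 9): sum 8, len 1
→ 2: sum 10, len 2
→ 2: sum 12, len 3
→ 1: sum 13, len 4
→ 0: sum 13, len 5
→ 3 (dropped 8): sum 8, len 5
→ 3: sum 11, len 6
→ 8 (dropped 2, 2, 1, 0, 3): sum 11, len 2
→ 2: sum 13, len 3
→ 7 (dropped 3, 8): sum 9, len 2
Longest length seen: 6.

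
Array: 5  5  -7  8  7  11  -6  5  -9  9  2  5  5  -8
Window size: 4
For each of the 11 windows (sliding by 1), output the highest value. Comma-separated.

[5, 5, -7, 8] → max 8
[5, -7, 8, 7] → max 8
[-7, 8, 7, 11] → max 11
[8, 7, 11, -6] → max 11
[7, 11, -6, 5] → max 11
[11, -6, 5, -9] → max 11
[-6, 5, -9, 9] → max 9
[5, -9, 9, 2] → max 9
[-9, 9, 2, 5] → max 9
[9, 2, 5, 5] → max 9
[2, 5, 5, -8] → max 5

8, 8, 11, 11, 11, 11, 9, 9, 9, 9, 5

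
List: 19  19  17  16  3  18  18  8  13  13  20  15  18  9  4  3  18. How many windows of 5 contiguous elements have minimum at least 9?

19 19 17 16 3 → min 3
19 17 16 3 18 → min 3
17 16 3 18 18 → min 3
16 3 18 18 8 → min 3
3 18 18 8 13 → min 3
18 18 8 13 13 → min 8
18 8 13 13 20 → min 8
8 13 13 20 15 → min 8
13 13 20 15 18 → min 13  ≥ 9 ✓
13 20 15 18 9 → min 9  ≥ 9 ✓
20 15 18 9 4 → min 4
15 18 9 4 3 → min 3
18 9 4 3 18 → min 3
2 windows satisfy the condition.

2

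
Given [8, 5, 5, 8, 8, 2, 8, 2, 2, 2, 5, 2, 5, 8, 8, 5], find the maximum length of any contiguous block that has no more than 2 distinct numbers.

add 8: window [8] (1 distinct), len 1
add 5: window [8, 5] (2 distinct), len 2
add 5: window [8, 5, 5] (2 distinct), len 3
add 8: window [8, 5, 5, 8] (2 distinct), len 4
add 8: window [8, 5, 5, 8, 8] (2 distinct), len 5
add 2: window [8, 8, 2] (2 distinct), len 3
add 8: window [8, 8, 2, 8] (2 distinct), len 4
add 2: window [8, 8, 2, 8, 2] (2 distinct), len 5
add 2: window [8, 8, 2, 8, 2, 2] (2 distinct), len 6
add 2: window [8, 8, 2, 8, 2, 2, 2] (2 distinct), len 7
add 5: window [2, 2, 2, 5] (2 distinct), len 4
add 2: window [2, 2, 2, 5, 2] (2 distinct), len 5
add 5: window [2, 2, 2, 5, 2, 5] (2 distinct), len 6
add 8: window [5, 8] (2 distinct), len 2
add 8: window [5, 8, 8] (2 distinct), len 3
add 5: window [5, 8, 8, 5] (2 distinct), len 4
Longest length with ≤2 distinct: 7.

7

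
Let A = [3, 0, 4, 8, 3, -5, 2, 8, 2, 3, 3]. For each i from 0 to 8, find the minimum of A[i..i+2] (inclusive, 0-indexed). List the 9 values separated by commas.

Sliding a size-3 window across the 11 values:
3 0 4 → min 0
0 4 8 → min 0
4 8 3 → min 3
8 3 -5 → min -5
3 -5 2 → min -5
-5 2 8 → min -5
2 8 2 → min 2
8 2 3 → min 2
2 3 3 → min 2

0, 0, 3, -5, -5, -5, 2, 2, 2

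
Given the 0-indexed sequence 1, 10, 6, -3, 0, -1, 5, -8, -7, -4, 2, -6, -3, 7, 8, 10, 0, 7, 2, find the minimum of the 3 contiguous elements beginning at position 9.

-6

Elements at indices 9..11: -4, 2, -6
min(-4, 2, -6) = -6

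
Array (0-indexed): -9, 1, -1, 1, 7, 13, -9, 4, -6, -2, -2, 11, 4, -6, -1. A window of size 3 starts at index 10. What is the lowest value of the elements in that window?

-2

Elements at indices 10..12: -2, 11, 4
min(-2, 11, 4) = -2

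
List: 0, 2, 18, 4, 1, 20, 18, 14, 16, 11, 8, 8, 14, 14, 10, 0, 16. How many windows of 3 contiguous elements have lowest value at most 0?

[0, 2, 18] → min 0  ≤ 0 ✓
[2, 18, 4] → min 2
[18, 4, 1] → min 1
[4, 1, 20] → min 1
[1, 20, 18] → min 1
[20, 18, 14] → min 14
[18, 14, 16] → min 14
[14, 16, 11] → min 11
[16, 11, 8] → min 8
[11, 8, 8] → min 8
[8, 8, 14] → min 8
[8, 14, 14] → min 8
[14, 14, 10] → min 10
[14, 10, 0] → min 0  ≤ 0 ✓
[10, 0, 16] → min 0  ≤ 0 ✓
3 windows satisfy the condition.

3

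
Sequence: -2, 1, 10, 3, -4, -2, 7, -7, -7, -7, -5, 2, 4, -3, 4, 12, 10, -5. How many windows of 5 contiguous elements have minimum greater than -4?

2

[-2, 1, 10, 3, -4] → min -4
[1, 10, 3, -4, -2] → min -4
[10, 3, -4, -2, 7] → min -4
[3, -4, -2, 7, -7] → min -7
[-4, -2, 7, -7, -7] → min -7
[-2, 7, -7, -7, -7] → min -7
[7, -7, -7, -7, -5] → min -7
[-7, -7, -7, -5, 2] → min -7
[-7, -7, -5, 2, 4] → min -7
[-7, -5, 2, 4, -3] → min -7
[-5, 2, 4, -3, 4] → min -5
[2, 4, -3, 4, 12] → min -3  > -4 ✓
[4, -3, 4, 12, 10] → min -3  > -4 ✓
[-3, 4, 12, 10, -5] → min -5
2 windows satisfy the condition.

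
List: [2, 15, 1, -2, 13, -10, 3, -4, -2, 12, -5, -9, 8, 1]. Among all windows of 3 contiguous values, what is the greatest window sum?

[2, 15, 1] → sum 18
[15, 1, -2] → sum 14
[1, -2, 13] → sum 12
[-2, 13, -10] → sum 1
[13, -10, 3] → sum 6
[-10, 3, -4] → sum -11
[3, -4, -2] → sum -3
[-4, -2, 12] → sum 6
[-2, 12, -5] → sum 5
[12, -5, -9] → sum -2
[-5, -9, 8] → sum -6
[-9, 8, 1] → sum 0
Greatest of these is 18.

18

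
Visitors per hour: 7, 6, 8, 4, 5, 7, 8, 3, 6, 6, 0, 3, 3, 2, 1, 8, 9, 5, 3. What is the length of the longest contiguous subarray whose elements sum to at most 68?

14

→ 7: sum 7, len 1
→ 6: sum 13, len 2
→ 8: sum 21, len 3
→ 4: sum 25, len 4
→ 5: sum 30, len 5
→ 7: sum 37, len 6
→ 8: sum 45, len 7
→ 3: sum 48, len 8
→ 6: sum 54, len 9
→ 6: sum 60, len 10
→ 0: sum 60, len 11
→ 3: sum 63, len 12
→ 3: sum 66, len 13
→ 2: sum 68, len 14
→ 1 (dropped 7): sum 62, len 14
→ 8 (dropped 6): sum 64, len 14
→ 9 (dropped 8): sum 65, len 14
→ 5 (dropped 4): sum 66, len 14
→ 3 (dropped 5): sum 64, len 14
Longest length seen: 14.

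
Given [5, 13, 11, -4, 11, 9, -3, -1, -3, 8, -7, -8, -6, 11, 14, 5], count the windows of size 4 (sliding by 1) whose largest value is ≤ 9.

5

[5, 13, 11, -4] → max 13
[13, 11, -4, 11] → max 13
[11, -4, 11, 9] → max 11
[-4, 11, 9, -3] → max 11
[11, 9, -3, -1] → max 11
[9, -3, -1, -3] → max 9  ≤ 9 ✓
[-3, -1, -3, 8] → max 8  ≤ 9 ✓
[-1, -3, 8, -7] → max 8  ≤ 9 ✓
[-3, 8, -7, -8] → max 8  ≤ 9 ✓
[8, -7, -8, -6] → max 8  ≤ 9 ✓
[-7, -8, -6, 11] → max 11
[-8, -6, 11, 14] → max 14
[-6, 11, 14, 5] → max 14
5 windows satisfy the condition.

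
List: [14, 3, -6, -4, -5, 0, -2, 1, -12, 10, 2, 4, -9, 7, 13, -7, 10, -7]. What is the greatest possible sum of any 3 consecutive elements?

14 3 -6 → sum 11
3 -6 -4 → sum -7
-6 -4 -5 → sum -15
-4 -5 0 → sum -9
-5 0 -2 → sum -7
0 -2 1 → sum -1
-2 1 -12 → sum -13
1 -12 10 → sum -1
-12 10 2 → sum 0
10 2 4 → sum 16
2 4 -9 → sum -3
4 -9 7 → sum 2
-9 7 13 → sum 11
7 13 -7 → sum 13
13 -7 10 → sum 16
-7 10 -7 → sum -4
Greatest of these is 16.

16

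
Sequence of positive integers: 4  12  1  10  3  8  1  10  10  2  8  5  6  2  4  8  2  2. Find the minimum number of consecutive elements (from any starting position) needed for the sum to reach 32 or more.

5

add 4: running sum 4 < 32
add 12: running sum 16 < 32
add 1: running sum 17 < 32
add 10: running sum 27 < 32
add 3: running sum 30 < 32
add 8: shortest ending here [12, 1, 10, 3, 8] sum 34, len 5
add 1: shortest ending here [12, 1, 10, 3, 8, 1] sum 35, len 6
add 10: shortest ending here [10, 3, 8, 1, 10] sum 32, len 5
add 10: shortest ending here [3, 8, 1, 10, 10] sum 32, len 5
add 2: shortest ending here [3, 8, 1, 10, 10, 2] sum 34, len 6
add 8: shortest ending here [8, 1, 10, 10, 2, 8] sum 39, len 6
add 5: shortest ending here [10, 10, 2, 8, 5] sum 35, len 5
add 6: shortest ending here [10, 10, 2, 8, 5, 6] sum 41, len 6
add 2: shortest ending here [10, 2, 8, 5, 6, 2] sum 33, len 6
add 4: shortest ending here [10, 2, 8, 5, 6, 2, 4] sum 37, len 7
add 8: shortest ending here [8, 5, 6, 2, 4, 8] sum 33, len 6
add 2: shortest ending here [8, 5, 6, 2, 4, 8, 2] sum 35, len 7
add 2: shortest ending here [8, 5, 6, 2, 4, 8, 2, 2] sum 37, len 8
Shortest qualifying length: 5.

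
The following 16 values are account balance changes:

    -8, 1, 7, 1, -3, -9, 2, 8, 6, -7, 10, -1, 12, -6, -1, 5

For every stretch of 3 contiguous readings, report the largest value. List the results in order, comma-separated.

7, 7, 7, 1, 2, 8, 8, 8, 10, 10, 12, 12, 12, 5

-8 1 7 → max 7
1 7 1 → max 7
7 1 -3 → max 7
1 -3 -9 → max 1
-3 -9 2 → max 2
-9 2 8 → max 8
2 8 6 → max 8
8 6 -7 → max 8
6 -7 10 → max 10
-7 10 -1 → max 10
10 -1 12 → max 12
-1 12 -6 → max 12
12 -6 -1 → max 12
-6 -1 5 → max 5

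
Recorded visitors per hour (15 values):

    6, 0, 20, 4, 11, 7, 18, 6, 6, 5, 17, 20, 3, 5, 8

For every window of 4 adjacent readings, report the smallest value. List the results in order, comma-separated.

6 0 20 4 → min 0
0 20 4 11 → min 0
20 4 11 7 → min 4
4 11 7 18 → min 4
11 7 18 6 → min 6
7 18 6 6 → min 6
18 6 6 5 → min 5
6 6 5 17 → min 5
6 5 17 20 → min 5
5 17 20 3 → min 3
17 20 3 5 → min 3
20 3 5 8 → min 3

0, 0, 4, 4, 6, 6, 5, 5, 5, 3, 3, 3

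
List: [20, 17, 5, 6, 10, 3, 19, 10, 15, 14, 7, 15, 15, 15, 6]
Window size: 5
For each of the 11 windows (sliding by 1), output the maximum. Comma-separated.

20, 17, 19, 19, 19, 19, 19, 15, 15, 15, 15

(20, 17, 5, 6, 10) → max 20
(17, 5, 6, 10, 3) → max 17
(5, 6, 10, 3, 19) → max 19
(6, 10, 3, 19, 10) → max 19
(10, 3, 19, 10, 15) → max 19
(3, 19, 10, 15, 14) → max 19
(19, 10, 15, 14, 7) → max 19
(10, 15, 14, 7, 15) → max 15
(15, 14, 7, 15, 15) → max 15
(14, 7, 15, 15, 15) → max 15
(7, 15, 15, 15, 6) → max 15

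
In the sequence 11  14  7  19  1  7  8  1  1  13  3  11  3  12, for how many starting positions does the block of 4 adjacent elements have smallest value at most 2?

[11, 14, 7, 19] → min 7
[14, 7, 19, 1] → min 1  ≤ 2 ✓
[7, 19, 1, 7] → min 1  ≤ 2 ✓
[19, 1, 7, 8] → min 1  ≤ 2 ✓
[1, 7, 8, 1] → min 1  ≤ 2 ✓
[7, 8, 1, 1] → min 1  ≤ 2 ✓
[8, 1, 1, 13] → min 1  ≤ 2 ✓
[1, 1, 13, 3] → min 1  ≤ 2 ✓
[1, 13, 3, 11] → min 1  ≤ 2 ✓
[13, 3, 11, 3] → min 3
[3, 11, 3, 12] → min 3
8 windows satisfy the condition.

8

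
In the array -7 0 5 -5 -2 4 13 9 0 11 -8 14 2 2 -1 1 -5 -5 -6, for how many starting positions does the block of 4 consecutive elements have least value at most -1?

[-7, 0, 5, -5] → min -7  ≤ -1 ✓
[0, 5, -5, -2] → min -5  ≤ -1 ✓
[5, -5, -2, 4] → min -5  ≤ -1 ✓
[-5, -2, 4, 13] → min -5  ≤ -1 ✓
[-2, 4, 13, 9] → min -2  ≤ -1 ✓
[4, 13, 9, 0] → min 0
[13, 9, 0, 11] → min 0
[9, 0, 11, -8] → min -8  ≤ -1 ✓
[0, 11, -8, 14] → min -8  ≤ -1 ✓
[11, -8, 14, 2] → min -8  ≤ -1 ✓
[-8, 14, 2, 2] → min -8  ≤ -1 ✓
[14, 2, 2, -1] → min -1  ≤ -1 ✓
[2, 2, -1, 1] → min -1  ≤ -1 ✓
[2, -1, 1, -5] → min -5  ≤ -1 ✓
[-1, 1, -5, -5] → min -5  ≤ -1 ✓
[1, -5, -5, -6] → min -6  ≤ -1 ✓
14 windows satisfy the condition.

14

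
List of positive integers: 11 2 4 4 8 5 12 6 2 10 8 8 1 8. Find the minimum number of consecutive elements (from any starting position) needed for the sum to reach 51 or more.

add 11: running sum 11 < 51
add 2: running sum 13 < 51
add 4: running sum 17 < 51
add 4: running sum 21 < 51
add 8: running sum 29 < 51
add 5: running sum 34 < 51
add 12: running sum 46 < 51
add 6: shortest ending here [11, 2, 4, 4, 8, 5, 12, 6] sum 52, len 8
add 2: shortest ending here [11, 2, 4, 4, 8, 5, 12, 6, 2] sum 54, len 9
add 10: shortest ending here [4, 4, 8, 5, 12, 6, 2, 10] sum 51, len 8
add 8: shortest ending here [8, 5, 12, 6, 2, 10, 8] sum 51, len 7
add 8: shortest ending here [5, 12, 6, 2, 10, 8, 8] sum 51, len 7
add 1: shortest ending here [5, 12, 6, 2, 10, 8, 8, 1] sum 52, len 8
add 8: shortest ending here [12, 6, 2, 10, 8, 8, 1, 8] sum 55, len 8
Shortest qualifying length: 7.

7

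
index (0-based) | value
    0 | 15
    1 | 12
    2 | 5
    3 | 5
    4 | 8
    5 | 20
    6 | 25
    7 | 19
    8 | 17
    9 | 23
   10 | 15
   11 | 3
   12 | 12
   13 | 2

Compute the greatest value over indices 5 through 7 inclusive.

Elements at indices 5..7: 20, 25, 19
max(20, 25, 19) = 25

25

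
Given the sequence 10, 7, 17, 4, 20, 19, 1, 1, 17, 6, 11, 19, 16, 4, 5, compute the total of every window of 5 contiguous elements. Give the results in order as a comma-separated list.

58, 67, 61, 45, 58, 44, 36, 54, 69, 56, 55

[10, 7, 17, 4, 20] → sum 58
[7, 17, 4, 20, 19] → sum 67
[17, 4, 20, 19, 1] → sum 61
[4, 20, 19, 1, 1] → sum 45
[20, 19, 1, 1, 17] → sum 58
[19, 1, 1, 17, 6] → sum 44
[1, 1, 17, 6, 11] → sum 36
[1, 17, 6, 11, 19] → sum 54
[17, 6, 11, 19, 16] → sum 69
[6, 11, 19, 16, 4] → sum 56
[11, 19, 16, 4, 5] → sum 55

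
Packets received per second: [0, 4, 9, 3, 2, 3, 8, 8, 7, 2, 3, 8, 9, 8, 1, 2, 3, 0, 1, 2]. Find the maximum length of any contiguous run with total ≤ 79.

add 0: [0] sum 0, len 1
add 4: [0, 4] sum 4, len 2
add 9: [0, 4, 9] sum 13, len 3
add 3: [0, 4, 9, 3] sum 16, len 4
add 2: [0, 4, 9, 3, 2] sum 18, len 5
add 3: [0, 4, 9, 3, 2, 3] sum 21, len 6
add 8: [0, 4, 9, 3, 2, 3, 8] sum 29, len 7
add 8: [0, 4, 9, 3, 2, 3, 8, 8] sum 37, len 8
add 7: [0, 4, 9, 3, 2, 3, 8, 8, 7] sum 44, len 9
add 2: [0, 4, 9, 3, 2, 3, 8, 8, 7, 2] sum 46, len 10
add 3: [0, 4, 9, 3, 2, 3, 8, 8, 7, 2, 3] sum 49, len 11
add 8: [0, 4, 9, 3, 2, 3, 8, 8, 7, 2, 3, 8] sum 57, len 12
add 9: [0, 4, 9, 3, 2, 3, 8, 8, 7, 2, 3, 8, 9] sum 66, len 13
add 8: [0, 4, 9, 3, 2, 3, 8, 8, 7, 2, 3, 8, 9, 8] sum 74, len 14
add 1: [0, 4, 9, 3, 2, 3, 8, 8, 7, 2, 3, 8, 9, 8, 1] sum 75, len 15
add 2: [0, 4, 9, 3, 2, 3, 8, 8, 7, 2, 3, 8, 9, 8, 1, 2] sum 77, len 16
add 3: [9, 3, 2, 3, 8, 8, 7, 2, 3, 8, 9, 8, 1, 2, 3] sum 76, len 15
add 0: [9, 3, 2, 3, 8, 8, 7, 2, 3, 8, 9, 8, 1, 2, 3, 0] sum 76, len 16
add 1: [9, 3, 2, 3, 8, 8, 7, 2, 3, 8, 9, 8, 1, 2, 3, 0, 1] sum 77, len 17
add 2: [9, 3, 2, 3, 8, 8, 7, 2, 3, 8, 9, 8, 1, 2, 3, 0, 1, 2] sum 79, len 18
Longest length seen: 18.

18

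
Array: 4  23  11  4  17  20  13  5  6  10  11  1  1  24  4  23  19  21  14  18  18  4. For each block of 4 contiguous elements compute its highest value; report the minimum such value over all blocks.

[4, 23, 11, 4] → max 23
[23, 11, 4, 17] → max 23
[11, 4, 17, 20] → max 20
[4, 17, 20, 13] → max 20
[17, 20, 13, 5] → max 20
[20, 13, 5, 6] → max 20
[13, 5, 6, 10] → max 13
[5, 6, 10, 11] → max 11
[6, 10, 11, 1] → max 11
[10, 11, 1, 1] → max 11
[11, 1, 1, 24] → max 24
[1, 1, 24, 4] → max 24
[1, 24, 4, 23] → max 24
[24, 4, 23, 19] → max 24
[4, 23, 19, 21] → max 23
[23, 19, 21, 14] → max 23
[19, 21, 14, 18] → max 21
[21, 14, 18, 18] → max 21
[14, 18, 18, 4] → max 18
Minimum of these is 11.

11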